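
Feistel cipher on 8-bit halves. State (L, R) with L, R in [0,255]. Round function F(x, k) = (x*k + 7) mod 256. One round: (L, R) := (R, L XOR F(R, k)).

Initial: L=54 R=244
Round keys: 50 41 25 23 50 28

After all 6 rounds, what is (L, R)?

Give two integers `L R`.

Answer: 3 154

Derivation:
Round 1 (k=50): L=244 R=153
Round 2 (k=41): L=153 R=124
Round 3 (k=25): L=124 R=186
Round 4 (k=23): L=186 R=193
Round 5 (k=50): L=193 R=3
Round 6 (k=28): L=3 R=154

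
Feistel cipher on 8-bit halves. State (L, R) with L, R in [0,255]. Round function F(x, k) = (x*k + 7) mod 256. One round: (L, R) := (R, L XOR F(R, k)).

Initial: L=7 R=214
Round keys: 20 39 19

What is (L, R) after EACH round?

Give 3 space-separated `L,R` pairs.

Answer: 214,184 184,217 217,154

Derivation:
Round 1 (k=20): L=214 R=184
Round 2 (k=39): L=184 R=217
Round 3 (k=19): L=217 R=154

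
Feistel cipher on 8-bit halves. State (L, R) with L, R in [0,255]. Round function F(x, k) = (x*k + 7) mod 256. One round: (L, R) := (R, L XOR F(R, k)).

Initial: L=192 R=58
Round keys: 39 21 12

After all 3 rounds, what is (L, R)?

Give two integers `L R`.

Answer: 82 194

Derivation:
Round 1 (k=39): L=58 R=29
Round 2 (k=21): L=29 R=82
Round 3 (k=12): L=82 R=194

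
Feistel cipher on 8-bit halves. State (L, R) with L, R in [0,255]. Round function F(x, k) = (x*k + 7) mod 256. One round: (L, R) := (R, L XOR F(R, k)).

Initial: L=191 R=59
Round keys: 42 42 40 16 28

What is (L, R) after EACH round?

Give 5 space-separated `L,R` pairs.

Round 1 (k=42): L=59 R=10
Round 2 (k=42): L=10 R=144
Round 3 (k=40): L=144 R=141
Round 4 (k=16): L=141 R=71
Round 5 (k=28): L=71 R=70

Answer: 59,10 10,144 144,141 141,71 71,70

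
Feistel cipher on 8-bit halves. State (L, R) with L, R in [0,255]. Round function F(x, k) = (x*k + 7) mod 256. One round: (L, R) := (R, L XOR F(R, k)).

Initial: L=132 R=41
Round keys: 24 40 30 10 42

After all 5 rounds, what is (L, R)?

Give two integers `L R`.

Round 1 (k=24): L=41 R=91
Round 2 (k=40): L=91 R=22
Round 3 (k=30): L=22 R=192
Round 4 (k=10): L=192 R=145
Round 5 (k=42): L=145 R=17

Answer: 145 17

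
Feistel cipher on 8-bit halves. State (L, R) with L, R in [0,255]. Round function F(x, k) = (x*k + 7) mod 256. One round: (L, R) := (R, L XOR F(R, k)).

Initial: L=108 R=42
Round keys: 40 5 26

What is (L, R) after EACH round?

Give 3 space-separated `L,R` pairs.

Round 1 (k=40): L=42 R=251
Round 2 (k=5): L=251 R=196
Round 3 (k=26): L=196 R=20

Answer: 42,251 251,196 196,20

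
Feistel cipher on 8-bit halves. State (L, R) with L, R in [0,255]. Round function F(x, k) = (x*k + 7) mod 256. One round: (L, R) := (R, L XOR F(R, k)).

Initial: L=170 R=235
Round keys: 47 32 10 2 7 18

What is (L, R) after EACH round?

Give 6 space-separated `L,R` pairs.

Round 1 (k=47): L=235 R=134
Round 2 (k=32): L=134 R=44
Round 3 (k=10): L=44 R=57
Round 4 (k=2): L=57 R=85
Round 5 (k=7): L=85 R=99
Round 6 (k=18): L=99 R=168

Answer: 235,134 134,44 44,57 57,85 85,99 99,168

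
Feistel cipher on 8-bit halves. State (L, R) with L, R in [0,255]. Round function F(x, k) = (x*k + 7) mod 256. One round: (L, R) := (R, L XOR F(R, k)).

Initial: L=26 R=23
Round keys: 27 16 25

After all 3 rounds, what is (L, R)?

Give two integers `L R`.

Round 1 (k=27): L=23 R=110
Round 2 (k=16): L=110 R=240
Round 3 (k=25): L=240 R=25

Answer: 240 25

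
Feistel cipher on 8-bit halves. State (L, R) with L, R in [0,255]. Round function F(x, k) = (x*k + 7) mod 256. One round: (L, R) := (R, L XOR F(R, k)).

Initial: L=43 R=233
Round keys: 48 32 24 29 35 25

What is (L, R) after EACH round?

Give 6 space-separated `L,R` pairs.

Answer: 233,156 156,110 110,203 203,104 104,244 244,179

Derivation:
Round 1 (k=48): L=233 R=156
Round 2 (k=32): L=156 R=110
Round 3 (k=24): L=110 R=203
Round 4 (k=29): L=203 R=104
Round 5 (k=35): L=104 R=244
Round 6 (k=25): L=244 R=179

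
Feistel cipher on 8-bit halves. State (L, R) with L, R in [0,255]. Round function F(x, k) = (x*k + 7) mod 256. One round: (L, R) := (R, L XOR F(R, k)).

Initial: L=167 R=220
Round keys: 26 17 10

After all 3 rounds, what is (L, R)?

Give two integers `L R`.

Answer: 163 157

Derivation:
Round 1 (k=26): L=220 R=248
Round 2 (k=17): L=248 R=163
Round 3 (k=10): L=163 R=157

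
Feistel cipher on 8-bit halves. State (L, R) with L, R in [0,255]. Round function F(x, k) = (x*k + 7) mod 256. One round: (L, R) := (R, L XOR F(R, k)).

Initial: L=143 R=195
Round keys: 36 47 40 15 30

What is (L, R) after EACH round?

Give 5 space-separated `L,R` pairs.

Round 1 (k=36): L=195 R=252
Round 2 (k=47): L=252 R=136
Round 3 (k=40): L=136 R=187
Round 4 (k=15): L=187 R=116
Round 5 (k=30): L=116 R=36

Answer: 195,252 252,136 136,187 187,116 116,36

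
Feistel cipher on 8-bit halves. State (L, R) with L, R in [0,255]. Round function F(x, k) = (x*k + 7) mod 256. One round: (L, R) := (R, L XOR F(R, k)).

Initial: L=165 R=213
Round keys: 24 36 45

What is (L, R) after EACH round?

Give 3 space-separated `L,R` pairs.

Round 1 (k=24): L=213 R=90
Round 2 (k=36): L=90 R=122
Round 3 (k=45): L=122 R=35

Answer: 213,90 90,122 122,35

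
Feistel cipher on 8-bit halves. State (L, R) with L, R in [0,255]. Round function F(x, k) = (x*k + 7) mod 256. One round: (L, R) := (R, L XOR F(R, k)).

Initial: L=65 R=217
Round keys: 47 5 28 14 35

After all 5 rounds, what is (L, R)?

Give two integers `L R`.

Answer: 132 247

Derivation:
Round 1 (k=47): L=217 R=159
Round 2 (k=5): L=159 R=251
Round 3 (k=28): L=251 R=228
Round 4 (k=14): L=228 R=132
Round 5 (k=35): L=132 R=247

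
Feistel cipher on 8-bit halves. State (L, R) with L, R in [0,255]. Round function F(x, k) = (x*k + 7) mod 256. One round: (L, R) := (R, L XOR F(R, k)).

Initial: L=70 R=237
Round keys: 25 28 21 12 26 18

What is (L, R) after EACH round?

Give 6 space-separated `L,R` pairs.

Round 1 (k=25): L=237 R=106
Round 2 (k=28): L=106 R=114
Round 3 (k=21): L=114 R=11
Round 4 (k=12): L=11 R=249
Round 5 (k=26): L=249 R=90
Round 6 (k=18): L=90 R=162

Answer: 237,106 106,114 114,11 11,249 249,90 90,162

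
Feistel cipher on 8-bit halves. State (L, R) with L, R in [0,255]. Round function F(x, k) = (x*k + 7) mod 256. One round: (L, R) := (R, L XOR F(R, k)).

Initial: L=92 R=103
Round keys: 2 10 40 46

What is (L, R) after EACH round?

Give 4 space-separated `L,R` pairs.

Round 1 (k=2): L=103 R=137
Round 2 (k=10): L=137 R=6
Round 3 (k=40): L=6 R=126
Round 4 (k=46): L=126 R=173

Answer: 103,137 137,6 6,126 126,173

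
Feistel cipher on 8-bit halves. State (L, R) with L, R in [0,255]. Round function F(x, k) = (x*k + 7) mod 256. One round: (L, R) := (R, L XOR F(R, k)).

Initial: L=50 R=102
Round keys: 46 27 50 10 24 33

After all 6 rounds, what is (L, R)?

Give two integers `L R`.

Round 1 (k=46): L=102 R=105
Round 2 (k=27): L=105 R=124
Round 3 (k=50): L=124 R=86
Round 4 (k=10): L=86 R=31
Round 5 (k=24): L=31 R=185
Round 6 (k=33): L=185 R=255

Answer: 185 255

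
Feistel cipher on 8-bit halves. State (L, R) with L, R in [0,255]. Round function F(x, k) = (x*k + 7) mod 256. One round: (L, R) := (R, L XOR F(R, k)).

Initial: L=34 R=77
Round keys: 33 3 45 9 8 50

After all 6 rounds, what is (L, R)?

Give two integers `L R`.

Answer: 106 99

Derivation:
Round 1 (k=33): L=77 R=214
Round 2 (k=3): L=214 R=196
Round 3 (k=45): L=196 R=173
Round 4 (k=9): L=173 R=216
Round 5 (k=8): L=216 R=106
Round 6 (k=50): L=106 R=99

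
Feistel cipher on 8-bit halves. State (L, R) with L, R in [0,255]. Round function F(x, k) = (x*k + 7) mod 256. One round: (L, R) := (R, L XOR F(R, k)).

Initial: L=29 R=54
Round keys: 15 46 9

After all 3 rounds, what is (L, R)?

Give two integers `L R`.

Answer: 217 132

Derivation:
Round 1 (k=15): L=54 R=44
Round 2 (k=46): L=44 R=217
Round 3 (k=9): L=217 R=132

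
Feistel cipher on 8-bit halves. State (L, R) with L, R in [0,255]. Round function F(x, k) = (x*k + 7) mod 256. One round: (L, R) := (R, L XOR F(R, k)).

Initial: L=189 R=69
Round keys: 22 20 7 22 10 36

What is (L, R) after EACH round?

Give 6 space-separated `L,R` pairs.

Round 1 (k=22): L=69 R=72
Round 2 (k=20): L=72 R=226
Round 3 (k=7): L=226 R=125
Round 4 (k=22): L=125 R=39
Round 5 (k=10): L=39 R=240
Round 6 (k=36): L=240 R=224

Answer: 69,72 72,226 226,125 125,39 39,240 240,224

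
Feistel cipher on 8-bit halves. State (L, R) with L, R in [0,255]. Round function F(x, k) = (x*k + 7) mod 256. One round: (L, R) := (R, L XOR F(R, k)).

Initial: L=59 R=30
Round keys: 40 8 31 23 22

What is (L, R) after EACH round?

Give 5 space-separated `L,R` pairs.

Answer: 30,140 140,121 121,34 34,108 108,109

Derivation:
Round 1 (k=40): L=30 R=140
Round 2 (k=8): L=140 R=121
Round 3 (k=31): L=121 R=34
Round 4 (k=23): L=34 R=108
Round 5 (k=22): L=108 R=109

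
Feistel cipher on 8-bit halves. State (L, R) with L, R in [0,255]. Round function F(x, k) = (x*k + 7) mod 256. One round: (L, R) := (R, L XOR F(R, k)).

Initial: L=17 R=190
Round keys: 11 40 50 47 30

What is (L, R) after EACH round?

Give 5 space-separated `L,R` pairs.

Round 1 (k=11): L=190 R=32
Round 2 (k=40): L=32 R=185
Round 3 (k=50): L=185 R=9
Round 4 (k=47): L=9 R=23
Round 5 (k=30): L=23 R=176

Answer: 190,32 32,185 185,9 9,23 23,176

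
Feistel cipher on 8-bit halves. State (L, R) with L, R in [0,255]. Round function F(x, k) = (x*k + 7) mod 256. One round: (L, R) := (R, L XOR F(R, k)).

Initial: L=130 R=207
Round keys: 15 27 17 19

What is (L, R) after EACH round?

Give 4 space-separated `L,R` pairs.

Answer: 207,170 170,58 58,75 75,162

Derivation:
Round 1 (k=15): L=207 R=170
Round 2 (k=27): L=170 R=58
Round 3 (k=17): L=58 R=75
Round 4 (k=19): L=75 R=162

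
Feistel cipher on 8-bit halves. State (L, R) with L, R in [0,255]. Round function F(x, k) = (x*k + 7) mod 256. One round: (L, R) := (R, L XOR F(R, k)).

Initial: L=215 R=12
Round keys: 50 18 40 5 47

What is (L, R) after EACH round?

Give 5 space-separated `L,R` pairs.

Answer: 12,136 136,155 155,183 183,1 1,129

Derivation:
Round 1 (k=50): L=12 R=136
Round 2 (k=18): L=136 R=155
Round 3 (k=40): L=155 R=183
Round 4 (k=5): L=183 R=1
Round 5 (k=47): L=1 R=129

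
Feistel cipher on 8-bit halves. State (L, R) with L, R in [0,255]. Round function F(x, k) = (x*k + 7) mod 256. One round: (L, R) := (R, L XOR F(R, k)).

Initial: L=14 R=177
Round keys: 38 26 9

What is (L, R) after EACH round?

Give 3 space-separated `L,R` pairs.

Round 1 (k=38): L=177 R=67
Round 2 (k=26): L=67 R=100
Round 3 (k=9): L=100 R=200

Answer: 177,67 67,100 100,200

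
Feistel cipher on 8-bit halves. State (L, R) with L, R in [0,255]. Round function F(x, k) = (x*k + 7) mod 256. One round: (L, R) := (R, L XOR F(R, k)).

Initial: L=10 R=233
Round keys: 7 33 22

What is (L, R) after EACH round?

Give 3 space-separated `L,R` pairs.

Round 1 (k=7): L=233 R=108
Round 2 (k=33): L=108 R=26
Round 3 (k=22): L=26 R=47

Answer: 233,108 108,26 26,47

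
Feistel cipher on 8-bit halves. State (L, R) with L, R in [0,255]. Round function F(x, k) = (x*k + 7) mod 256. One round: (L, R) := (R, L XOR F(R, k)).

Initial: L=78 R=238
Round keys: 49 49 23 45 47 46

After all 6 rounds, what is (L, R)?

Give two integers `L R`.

Round 1 (k=49): L=238 R=219
Round 2 (k=49): L=219 R=28
Round 3 (k=23): L=28 R=80
Round 4 (k=45): L=80 R=11
Round 5 (k=47): L=11 R=92
Round 6 (k=46): L=92 R=132

Answer: 92 132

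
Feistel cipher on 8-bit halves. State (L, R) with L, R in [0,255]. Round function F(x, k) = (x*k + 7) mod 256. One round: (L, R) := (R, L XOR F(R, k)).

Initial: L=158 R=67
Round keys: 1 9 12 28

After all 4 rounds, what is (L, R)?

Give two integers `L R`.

Answer: 115 163

Derivation:
Round 1 (k=1): L=67 R=212
Round 2 (k=9): L=212 R=56
Round 3 (k=12): L=56 R=115
Round 4 (k=28): L=115 R=163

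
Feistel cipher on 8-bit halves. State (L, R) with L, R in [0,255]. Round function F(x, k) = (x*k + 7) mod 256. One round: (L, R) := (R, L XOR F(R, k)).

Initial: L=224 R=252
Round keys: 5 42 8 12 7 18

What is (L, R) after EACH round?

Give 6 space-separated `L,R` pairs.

Round 1 (k=5): L=252 R=19
Round 2 (k=42): L=19 R=217
Round 3 (k=8): L=217 R=220
Round 4 (k=12): L=220 R=142
Round 5 (k=7): L=142 R=53
Round 6 (k=18): L=53 R=79

Answer: 252,19 19,217 217,220 220,142 142,53 53,79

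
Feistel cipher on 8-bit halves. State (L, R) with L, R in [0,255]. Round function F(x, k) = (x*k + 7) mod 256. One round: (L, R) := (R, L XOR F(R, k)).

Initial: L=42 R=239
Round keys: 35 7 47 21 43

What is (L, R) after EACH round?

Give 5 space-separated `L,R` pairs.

Round 1 (k=35): L=239 R=158
Round 2 (k=7): L=158 R=182
Round 3 (k=47): L=182 R=239
Round 4 (k=21): L=239 R=20
Round 5 (k=43): L=20 R=140

Answer: 239,158 158,182 182,239 239,20 20,140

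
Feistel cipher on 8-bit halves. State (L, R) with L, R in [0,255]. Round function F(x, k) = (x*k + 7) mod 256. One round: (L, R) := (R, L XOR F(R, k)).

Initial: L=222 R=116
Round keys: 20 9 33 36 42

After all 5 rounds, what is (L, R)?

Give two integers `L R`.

Answer: 67 63

Derivation:
Round 1 (k=20): L=116 R=201
Round 2 (k=9): L=201 R=108
Round 3 (k=33): L=108 R=58
Round 4 (k=36): L=58 R=67
Round 5 (k=42): L=67 R=63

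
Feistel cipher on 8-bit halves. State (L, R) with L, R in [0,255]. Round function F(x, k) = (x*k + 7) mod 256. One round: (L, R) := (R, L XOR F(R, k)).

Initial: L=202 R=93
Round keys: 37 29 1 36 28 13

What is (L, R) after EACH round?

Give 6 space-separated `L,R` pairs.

Answer: 93,178 178,108 108,193 193,71 71,10 10,206

Derivation:
Round 1 (k=37): L=93 R=178
Round 2 (k=29): L=178 R=108
Round 3 (k=1): L=108 R=193
Round 4 (k=36): L=193 R=71
Round 5 (k=28): L=71 R=10
Round 6 (k=13): L=10 R=206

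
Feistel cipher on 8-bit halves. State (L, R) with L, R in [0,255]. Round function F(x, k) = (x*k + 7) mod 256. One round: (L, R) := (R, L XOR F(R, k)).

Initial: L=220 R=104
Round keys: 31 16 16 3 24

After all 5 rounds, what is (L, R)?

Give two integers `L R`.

Answer: 124 19

Derivation:
Round 1 (k=31): L=104 R=67
Round 2 (k=16): L=67 R=95
Round 3 (k=16): L=95 R=180
Round 4 (k=3): L=180 R=124
Round 5 (k=24): L=124 R=19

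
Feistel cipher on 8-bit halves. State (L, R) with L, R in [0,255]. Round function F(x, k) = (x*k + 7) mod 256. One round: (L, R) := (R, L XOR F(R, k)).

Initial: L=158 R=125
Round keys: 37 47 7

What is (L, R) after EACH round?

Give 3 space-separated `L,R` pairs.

Answer: 125,134 134,220 220,141

Derivation:
Round 1 (k=37): L=125 R=134
Round 2 (k=47): L=134 R=220
Round 3 (k=7): L=220 R=141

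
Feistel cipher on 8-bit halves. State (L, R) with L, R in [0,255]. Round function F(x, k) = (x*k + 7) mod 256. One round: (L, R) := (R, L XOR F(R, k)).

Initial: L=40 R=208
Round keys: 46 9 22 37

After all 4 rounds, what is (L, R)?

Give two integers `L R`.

Answer: 212 181

Derivation:
Round 1 (k=46): L=208 R=79
Round 2 (k=9): L=79 R=30
Round 3 (k=22): L=30 R=212
Round 4 (k=37): L=212 R=181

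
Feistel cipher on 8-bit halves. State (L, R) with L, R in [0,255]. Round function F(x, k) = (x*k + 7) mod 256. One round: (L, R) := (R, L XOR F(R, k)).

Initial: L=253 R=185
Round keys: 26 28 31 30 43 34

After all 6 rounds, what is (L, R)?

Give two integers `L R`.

Answer: 13 18

Derivation:
Round 1 (k=26): L=185 R=44
Round 2 (k=28): L=44 R=110
Round 3 (k=31): L=110 R=117
Round 4 (k=30): L=117 R=211
Round 5 (k=43): L=211 R=13
Round 6 (k=34): L=13 R=18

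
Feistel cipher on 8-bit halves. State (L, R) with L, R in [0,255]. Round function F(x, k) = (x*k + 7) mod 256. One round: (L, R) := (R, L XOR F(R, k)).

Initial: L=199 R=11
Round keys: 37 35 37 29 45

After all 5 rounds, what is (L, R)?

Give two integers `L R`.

Answer: 105 97

Derivation:
Round 1 (k=37): L=11 R=89
Round 2 (k=35): L=89 R=57
Round 3 (k=37): L=57 R=29
Round 4 (k=29): L=29 R=105
Round 5 (k=45): L=105 R=97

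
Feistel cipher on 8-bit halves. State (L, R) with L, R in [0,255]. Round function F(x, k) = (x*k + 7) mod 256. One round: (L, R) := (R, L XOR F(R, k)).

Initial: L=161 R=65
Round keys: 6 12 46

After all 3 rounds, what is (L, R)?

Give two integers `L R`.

Answer: 86 87

Derivation:
Round 1 (k=6): L=65 R=44
Round 2 (k=12): L=44 R=86
Round 3 (k=46): L=86 R=87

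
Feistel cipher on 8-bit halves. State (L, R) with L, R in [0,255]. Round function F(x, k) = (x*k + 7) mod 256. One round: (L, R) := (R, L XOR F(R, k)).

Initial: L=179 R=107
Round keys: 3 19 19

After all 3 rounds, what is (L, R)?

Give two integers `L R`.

Answer: 195 123

Derivation:
Round 1 (k=3): L=107 R=251
Round 2 (k=19): L=251 R=195
Round 3 (k=19): L=195 R=123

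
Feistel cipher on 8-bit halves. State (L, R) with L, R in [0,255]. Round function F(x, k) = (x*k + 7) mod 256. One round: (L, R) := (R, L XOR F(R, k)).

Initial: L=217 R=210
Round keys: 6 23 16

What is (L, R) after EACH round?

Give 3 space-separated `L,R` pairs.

Round 1 (k=6): L=210 R=42
Round 2 (k=23): L=42 R=31
Round 3 (k=16): L=31 R=221

Answer: 210,42 42,31 31,221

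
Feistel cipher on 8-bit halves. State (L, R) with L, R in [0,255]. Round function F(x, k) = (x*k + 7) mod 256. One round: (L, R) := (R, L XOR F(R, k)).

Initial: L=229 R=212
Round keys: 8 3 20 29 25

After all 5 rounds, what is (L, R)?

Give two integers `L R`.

Round 1 (k=8): L=212 R=66
Round 2 (k=3): L=66 R=25
Round 3 (k=20): L=25 R=185
Round 4 (k=29): L=185 R=229
Round 5 (k=25): L=229 R=221

Answer: 229 221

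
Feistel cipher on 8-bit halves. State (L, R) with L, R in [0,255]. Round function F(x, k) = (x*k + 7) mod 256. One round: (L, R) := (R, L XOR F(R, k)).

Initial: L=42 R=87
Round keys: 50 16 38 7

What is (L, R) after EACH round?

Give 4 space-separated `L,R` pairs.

Round 1 (k=50): L=87 R=47
Round 2 (k=16): L=47 R=160
Round 3 (k=38): L=160 R=232
Round 4 (k=7): L=232 R=255

Answer: 87,47 47,160 160,232 232,255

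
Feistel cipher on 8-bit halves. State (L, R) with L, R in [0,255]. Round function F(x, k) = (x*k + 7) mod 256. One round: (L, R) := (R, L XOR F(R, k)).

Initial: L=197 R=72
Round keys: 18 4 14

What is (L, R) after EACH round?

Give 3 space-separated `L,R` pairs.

Round 1 (k=18): L=72 R=210
Round 2 (k=4): L=210 R=7
Round 3 (k=14): L=7 R=187

Answer: 72,210 210,7 7,187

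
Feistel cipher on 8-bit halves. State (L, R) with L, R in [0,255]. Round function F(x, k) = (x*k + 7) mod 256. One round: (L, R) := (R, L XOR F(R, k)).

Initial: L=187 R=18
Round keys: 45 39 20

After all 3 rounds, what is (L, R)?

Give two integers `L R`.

Round 1 (k=45): L=18 R=138
Round 2 (k=39): L=138 R=31
Round 3 (k=20): L=31 R=249

Answer: 31 249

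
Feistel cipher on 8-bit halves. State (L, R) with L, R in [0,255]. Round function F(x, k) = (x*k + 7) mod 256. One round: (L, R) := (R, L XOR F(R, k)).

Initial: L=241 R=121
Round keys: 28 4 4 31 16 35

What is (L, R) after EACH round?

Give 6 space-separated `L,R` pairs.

Answer: 121,178 178,182 182,109 109,140 140,170 170,201

Derivation:
Round 1 (k=28): L=121 R=178
Round 2 (k=4): L=178 R=182
Round 3 (k=4): L=182 R=109
Round 4 (k=31): L=109 R=140
Round 5 (k=16): L=140 R=170
Round 6 (k=35): L=170 R=201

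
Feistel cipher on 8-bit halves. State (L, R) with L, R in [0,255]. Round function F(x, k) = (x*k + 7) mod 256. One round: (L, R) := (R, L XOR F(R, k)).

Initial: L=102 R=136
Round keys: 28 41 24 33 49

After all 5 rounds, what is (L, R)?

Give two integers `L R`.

Round 1 (k=28): L=136 R=129
Round 2 (k=41): L=129 R=56
Round 3 (k=24): L=56 R=198
Round 4 (k=33): L=198 R=181
Round 5 (k=49): L=181 R=106

Answer: 181 106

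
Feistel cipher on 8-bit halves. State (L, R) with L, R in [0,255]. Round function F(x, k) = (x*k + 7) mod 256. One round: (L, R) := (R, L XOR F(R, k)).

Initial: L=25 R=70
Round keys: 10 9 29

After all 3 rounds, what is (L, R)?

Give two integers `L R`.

Answer: 247 216

Derivation:
Round 1 (k=10): L=70 R=218
Round 2 (k=9): L=218 R=247
Round 3 (k=29): L=247 R=216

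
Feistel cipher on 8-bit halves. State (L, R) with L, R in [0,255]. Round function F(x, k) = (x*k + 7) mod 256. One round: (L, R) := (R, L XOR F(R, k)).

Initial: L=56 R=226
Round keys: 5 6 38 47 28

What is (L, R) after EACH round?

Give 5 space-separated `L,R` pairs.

Answer: 226,73 73,95 95,104 104,64 64,111

Derivation:
Round 1 (k=5): L=226 R=73
Round 2 (k=6): L=73 R=95
Round 3 (k=38): L=95 R=104
Round 4 (k=47): L=104 R=64
Round 5 (k=28): L=64 R=111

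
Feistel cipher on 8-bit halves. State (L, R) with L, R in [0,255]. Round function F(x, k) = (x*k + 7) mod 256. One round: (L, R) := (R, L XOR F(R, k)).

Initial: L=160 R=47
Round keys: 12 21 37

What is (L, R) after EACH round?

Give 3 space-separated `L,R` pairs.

Round 1 (k=12): L=47 R=155
Round 2 (k=21): L=155 R=145
Round 3 (k=37): L=145 R=103

Answer: 47,155 155,145 145,103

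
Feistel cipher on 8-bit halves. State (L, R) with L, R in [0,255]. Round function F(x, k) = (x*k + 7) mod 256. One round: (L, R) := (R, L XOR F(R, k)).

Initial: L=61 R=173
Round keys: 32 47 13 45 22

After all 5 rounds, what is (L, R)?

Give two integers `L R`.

Answer: 96 186

Derivation:
Round 1 (k=32): L=173 R=154
Round 2 (k=47): L=154 R=224
Round 3 (k=13): L=224 R=253
Round 4 (k=45): L=253 R=96
Round 5 (k=22): L=96 R=186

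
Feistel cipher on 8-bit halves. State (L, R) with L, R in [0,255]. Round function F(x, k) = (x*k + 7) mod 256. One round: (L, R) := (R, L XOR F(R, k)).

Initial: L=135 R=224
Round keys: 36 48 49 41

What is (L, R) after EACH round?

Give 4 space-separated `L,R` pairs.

Round 1 (k=36): L=224 R=0
Round 2 (k=48): L=0 R=231
Round 3 (k=49): L=231 R=62
Round 4 (k=41): L=62 R=18

Answer: 224,0 0,231 231,62 62,18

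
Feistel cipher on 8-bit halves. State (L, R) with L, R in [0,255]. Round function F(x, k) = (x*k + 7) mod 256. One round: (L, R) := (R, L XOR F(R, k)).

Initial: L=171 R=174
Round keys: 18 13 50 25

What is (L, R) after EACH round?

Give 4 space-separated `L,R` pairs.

Round 1 (k=18): L=174 R=232
Round 2 (k=13): L=232 R=97
Round 3 (k=50): L=97 R=17
Round 4 (k=25): L=17 R=209

Answer: 174,232 232,97 97,17 17,209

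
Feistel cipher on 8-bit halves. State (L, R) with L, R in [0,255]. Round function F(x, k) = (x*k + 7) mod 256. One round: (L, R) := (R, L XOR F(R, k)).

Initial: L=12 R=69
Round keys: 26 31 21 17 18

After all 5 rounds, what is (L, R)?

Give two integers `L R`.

Round 1 (k=26): L=69 R=5
Round 2 (k=31): L=5 R=231
Round 3 (k=21): L=231 R=255
Round 4 (k=17): L=255 R=17
Round 5 (k=18): L=17 R=198

Answer: 17 198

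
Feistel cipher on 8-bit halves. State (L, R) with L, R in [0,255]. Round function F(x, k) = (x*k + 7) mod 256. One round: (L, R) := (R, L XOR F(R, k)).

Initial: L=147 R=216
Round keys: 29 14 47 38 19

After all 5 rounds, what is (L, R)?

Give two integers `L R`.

Round 1 (k=29): L=216 R=236
Round 2 (k=14): L=236 R=55
Round 3 (k=47): L=55 R=204
Round 4 (k=38): L=204 R=120
Round 5 (k=19): L=120 R=35

Answer: 120 35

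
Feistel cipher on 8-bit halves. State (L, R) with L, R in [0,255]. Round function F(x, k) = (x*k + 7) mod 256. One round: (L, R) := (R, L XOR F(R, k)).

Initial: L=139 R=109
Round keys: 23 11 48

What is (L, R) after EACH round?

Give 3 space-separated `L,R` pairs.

Answer: 109,89 89,183 183,14

Derivation:
Round 1 (k=23): L=109 R=89
Round 2 (k=11): L=89 R=183
Round 3 (k=48): L=183 R=14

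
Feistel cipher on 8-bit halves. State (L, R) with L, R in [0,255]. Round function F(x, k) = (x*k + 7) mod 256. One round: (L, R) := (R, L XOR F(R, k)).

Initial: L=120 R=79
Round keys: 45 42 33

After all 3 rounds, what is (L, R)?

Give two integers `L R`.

Round 1 (k=45): L=79 R=146
Round 2 (k=42): L=146 R=180
Round 3 (k=33): L=180 R=169

Answer: 180 169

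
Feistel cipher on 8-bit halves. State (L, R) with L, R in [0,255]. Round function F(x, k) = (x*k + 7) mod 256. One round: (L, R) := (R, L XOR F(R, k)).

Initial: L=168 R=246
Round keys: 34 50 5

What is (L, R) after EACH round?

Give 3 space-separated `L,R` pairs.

Answer: 246,27 27,187 187,181

Derivation:
Round 1 (k=34): L=246 R=27
Round 2 (k=50): L=27 R=187
Round 3 (k=5): L=187 R=181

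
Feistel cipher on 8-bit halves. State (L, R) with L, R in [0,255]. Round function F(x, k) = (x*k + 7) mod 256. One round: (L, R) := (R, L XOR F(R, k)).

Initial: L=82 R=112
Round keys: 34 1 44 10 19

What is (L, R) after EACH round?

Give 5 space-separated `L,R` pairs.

Round 1 (k=34): L=112 R=181
Round 2 (k=1): L=181 R=204
Round 3 (k=44): L=204 R=162
Round 4 (k=10): L=162 R=151
Round 5 (k=19): L=151 R=158

Answer: 112,181 181,204 204,162 162,151 151,158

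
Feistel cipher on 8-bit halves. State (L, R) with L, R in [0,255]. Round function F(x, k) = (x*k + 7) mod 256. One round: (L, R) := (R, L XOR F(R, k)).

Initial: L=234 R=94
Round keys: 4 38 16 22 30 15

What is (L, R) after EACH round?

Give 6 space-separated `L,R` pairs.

Answer: 94,149 149,123 123,34 34,136 136,213 213,10

Derivation:
Round 1 (k=4): L=94 R=149
Round 2 (k=38): L=149 R=123
Round 3 (k=16): L=123 R=34
Round 4 (k=22): L=34 R=136
Round 5 (k=30): L=136 R=213
Round 6 (k=15): L=213 R=10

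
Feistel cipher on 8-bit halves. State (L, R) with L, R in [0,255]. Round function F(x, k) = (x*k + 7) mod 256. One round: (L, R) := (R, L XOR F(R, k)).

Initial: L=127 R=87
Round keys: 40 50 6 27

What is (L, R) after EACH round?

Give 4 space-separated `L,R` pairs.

Answer: 87,224 224,144 144,135 135,212

Derivation:
Round 1 (k=40): L=87 R=224
Round 2 (k=50): L=224 R=144
Round 3 (k=6): L=144 R=135
Round 4 (k=27): L=135 R=212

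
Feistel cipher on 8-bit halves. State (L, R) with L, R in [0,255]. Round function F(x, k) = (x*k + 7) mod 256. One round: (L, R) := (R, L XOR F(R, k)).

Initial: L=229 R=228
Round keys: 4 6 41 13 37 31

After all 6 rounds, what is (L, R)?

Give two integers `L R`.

Round 1 (k=4): L=228 R=114
Round 2 (k=6): L=114 R=87
Round 3 (k=41): L=87 R=132
Round 4 (k=13): L=132 R=236
Round 5 (k=37): L=236 R=167
Round 6 (k=31): L=167 R=172

Answer: 167 172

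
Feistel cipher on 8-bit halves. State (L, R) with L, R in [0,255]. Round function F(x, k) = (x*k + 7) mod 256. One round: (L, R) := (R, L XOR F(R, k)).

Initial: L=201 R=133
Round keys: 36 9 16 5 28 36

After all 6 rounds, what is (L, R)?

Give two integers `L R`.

Round 1 (k=36): L=133 R=114
Round 2 (k=9): L=114 R=140
Round 3 (k=16): L=140 R=181
Round 4 (k=5): L=181 R=28
Round 5 (k=28): L=28 R=162
Round 6 (k=36): L=162 R=211

Answer: 162 211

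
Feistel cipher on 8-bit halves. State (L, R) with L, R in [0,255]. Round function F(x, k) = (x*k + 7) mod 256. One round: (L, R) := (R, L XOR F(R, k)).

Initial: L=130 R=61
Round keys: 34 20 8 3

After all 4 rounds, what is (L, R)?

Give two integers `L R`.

Answer: 84 253

Derivation:
Round 1 (k=34): L=61 R=163
Round 2 (k=20): L=163 R=254
Round 3 (k=8): L=254 R=84
Round 4 (k=3): L=84 R=253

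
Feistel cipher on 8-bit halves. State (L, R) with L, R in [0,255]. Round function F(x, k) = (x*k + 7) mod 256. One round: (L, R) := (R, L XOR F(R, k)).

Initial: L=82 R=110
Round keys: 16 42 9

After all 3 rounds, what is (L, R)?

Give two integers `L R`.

Round 1 (k=16): L=110 R=181
Round 2 (k=42): L=181 R=215
Round 3 (k=9): L=215 R=35

Answer: 215 35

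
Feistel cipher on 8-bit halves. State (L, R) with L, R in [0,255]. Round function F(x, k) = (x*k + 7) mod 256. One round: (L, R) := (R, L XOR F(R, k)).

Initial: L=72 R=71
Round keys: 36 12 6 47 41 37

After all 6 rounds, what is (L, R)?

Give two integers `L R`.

Round 1 (k=36): L=71 R=75
Round 2 (k=12): L=75 R=204
Round 3 (k=6): L=204 R=132
Round 4 (k=47): L=132 R=143
Round 5 (k=41): L=143 R=106
Round 6 (k=37): L=106 R=214

Answer: 106 214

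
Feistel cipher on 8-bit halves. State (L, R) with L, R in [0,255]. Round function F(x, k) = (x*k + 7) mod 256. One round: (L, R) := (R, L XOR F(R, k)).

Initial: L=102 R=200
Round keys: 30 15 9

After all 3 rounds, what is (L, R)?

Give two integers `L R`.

Answer: 206 84

Derivation:
Round 1 (k=30): L=200 R=17
Round 2 (k=15): L=17 R=206
Round 3 (k=9): L=206 R=84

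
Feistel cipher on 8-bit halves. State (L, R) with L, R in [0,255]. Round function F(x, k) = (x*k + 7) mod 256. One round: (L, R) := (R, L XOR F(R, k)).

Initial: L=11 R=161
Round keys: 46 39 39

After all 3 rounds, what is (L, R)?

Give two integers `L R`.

Round 1 (k=46): L=161 R=254
Round 2 (k=39): L=254 R=24
Round 3 (k=39): L=24 R=81

Answer: 24 81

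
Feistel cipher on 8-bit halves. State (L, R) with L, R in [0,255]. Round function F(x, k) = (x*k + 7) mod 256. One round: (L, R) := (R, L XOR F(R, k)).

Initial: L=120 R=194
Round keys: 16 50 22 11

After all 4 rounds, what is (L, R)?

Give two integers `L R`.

Answer: 222 198

Derivation:
Round 1 (k=16): L=194 R=95
Round 2 (k=50): L=95 R=87
Round 3 (k=22): L=87 R=222
Round 4 (k=11): L=222 R=198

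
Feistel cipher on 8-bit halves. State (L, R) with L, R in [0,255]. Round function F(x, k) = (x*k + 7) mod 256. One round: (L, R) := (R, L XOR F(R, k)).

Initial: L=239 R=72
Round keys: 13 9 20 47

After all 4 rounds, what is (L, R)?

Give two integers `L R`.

Answer: 115 43

Derivation:
Round 1 (k=13): L=72 R=64
Round 2 (k=9): L=64 R=15
Round 3 (k=20): L=15 R=115
Round 4 (k=47): L=115 R=43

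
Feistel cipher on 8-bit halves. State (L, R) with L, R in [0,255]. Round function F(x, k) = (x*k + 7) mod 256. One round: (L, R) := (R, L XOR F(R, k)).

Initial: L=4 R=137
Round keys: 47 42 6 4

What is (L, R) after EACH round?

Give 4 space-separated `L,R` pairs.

Round 1 (k=47): L=137 R=42
Round 2 (k=42): L=42 R=98
Round 3 (k=6): L=98 R=121
Round 4 (k=4): L=121 R=137

Answer: 137,42 42,98 98,121 121,137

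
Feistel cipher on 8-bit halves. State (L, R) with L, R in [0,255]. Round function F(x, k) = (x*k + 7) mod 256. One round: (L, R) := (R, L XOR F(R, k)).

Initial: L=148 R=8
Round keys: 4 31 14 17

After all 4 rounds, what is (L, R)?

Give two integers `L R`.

Round 1 (k=4): L=8 R=179
Round 2 (k=31): L=179 R=188
Round 3 (k=14): L=188 R=252
Round 4 (k=17): L=252 R=127

Answer: 252 127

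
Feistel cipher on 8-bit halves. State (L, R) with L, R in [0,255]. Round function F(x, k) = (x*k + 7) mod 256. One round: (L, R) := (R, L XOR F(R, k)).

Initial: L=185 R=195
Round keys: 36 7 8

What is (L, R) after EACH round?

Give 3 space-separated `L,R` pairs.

Round 1 (k=36): L=195 R=202
Round 2 (k=7): L=202 R=78
Round 3 (k=8): L=78 R=189

Answer: 195,202 202,78 78,189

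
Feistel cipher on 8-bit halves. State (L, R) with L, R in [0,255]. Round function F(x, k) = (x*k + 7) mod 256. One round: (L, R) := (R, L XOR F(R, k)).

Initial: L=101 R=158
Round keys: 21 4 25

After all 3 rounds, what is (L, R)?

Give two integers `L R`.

Answer: 249 192

Derivation:
Round 1 (k=21): L=158 R=152
Round 2 (k=4): L=152 R=249
Round 3 (k=25): L=249 R=192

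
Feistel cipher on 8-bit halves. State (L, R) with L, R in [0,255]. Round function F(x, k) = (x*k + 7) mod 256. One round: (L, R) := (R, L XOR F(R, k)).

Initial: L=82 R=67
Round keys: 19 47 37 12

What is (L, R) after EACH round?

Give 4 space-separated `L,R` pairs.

Answer: 67,82 82,86 86,39 39,141

Derivation:
Round 1 (k=19): L=67 R=82
Round 2 (k=47): L=82 R=86
Round 3 (k=37): L=86 R=39
Round 4 (k=12): L=39 R=141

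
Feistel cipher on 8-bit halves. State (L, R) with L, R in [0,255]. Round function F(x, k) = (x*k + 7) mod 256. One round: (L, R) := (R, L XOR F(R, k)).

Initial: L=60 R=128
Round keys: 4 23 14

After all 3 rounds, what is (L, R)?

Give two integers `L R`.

Round 1 (k=4): L=128 R=59
Round 2 (k=23): L=59 R=212
Round 3 (k=14): L=212 R=164

Answer: 212 164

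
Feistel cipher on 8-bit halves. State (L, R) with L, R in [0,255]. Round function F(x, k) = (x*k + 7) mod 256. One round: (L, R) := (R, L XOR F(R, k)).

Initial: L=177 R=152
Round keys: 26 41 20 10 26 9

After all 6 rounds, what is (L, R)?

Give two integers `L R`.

Round 1 (k=26): L=152 R=198
Round 2 (k=41): L=198 R=37
Round 3 (k=20): L=37 R=45
Round 4 (k=10): L=45 R=236
Round 5 (k=26): L=236 R=210
Round 6 (k=9): L=210 R=133

Answer: 210 133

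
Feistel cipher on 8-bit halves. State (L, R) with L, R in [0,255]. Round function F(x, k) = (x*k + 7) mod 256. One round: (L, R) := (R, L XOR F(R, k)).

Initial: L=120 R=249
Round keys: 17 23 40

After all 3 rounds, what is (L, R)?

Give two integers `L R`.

Answer: 38 31

Derivation:
Round 1 (k=17): L=249 R=232
Round 2 (k=23): L=232 R=38
Round 3 (k=40): L=38 R=31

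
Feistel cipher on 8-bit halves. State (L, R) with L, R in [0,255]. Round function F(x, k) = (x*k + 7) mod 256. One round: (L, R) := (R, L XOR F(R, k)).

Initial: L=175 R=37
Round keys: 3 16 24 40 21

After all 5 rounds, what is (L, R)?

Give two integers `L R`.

Round 1 (k=3): L=37 R=217
Round 2 (k=16): L=217 R=178
Round 3 (k=24): L=178 R=110
Round 4 (k=40): L=110 R=133
Round 5 (k=21): L=133 R=158

Answer: 133 158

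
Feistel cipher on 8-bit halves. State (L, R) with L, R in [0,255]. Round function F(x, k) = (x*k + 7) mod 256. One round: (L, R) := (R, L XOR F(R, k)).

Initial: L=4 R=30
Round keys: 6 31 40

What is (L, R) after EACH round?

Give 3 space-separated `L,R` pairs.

Answer: 30,191 191,54 54,200

Derivation:
Round 1 (k=6): L=30 R=191
Round 2 (k=31): L=191 R=54
Round 3 (k=40): L=54 R=200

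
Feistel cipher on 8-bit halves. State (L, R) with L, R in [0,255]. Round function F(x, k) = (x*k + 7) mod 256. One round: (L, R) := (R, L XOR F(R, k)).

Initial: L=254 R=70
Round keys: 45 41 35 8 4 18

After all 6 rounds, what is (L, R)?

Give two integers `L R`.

Round 1 (k=45): L=70 R=171
Round 2 (k=41): L=171 R=44
Round 3 (k=35): L=44 R=160
Round 4 (k=8): L=160 R=43
Round 5 (k=4): L=43 R=19
Round 6 (k=18): L=19 R=118

Answer: 19 118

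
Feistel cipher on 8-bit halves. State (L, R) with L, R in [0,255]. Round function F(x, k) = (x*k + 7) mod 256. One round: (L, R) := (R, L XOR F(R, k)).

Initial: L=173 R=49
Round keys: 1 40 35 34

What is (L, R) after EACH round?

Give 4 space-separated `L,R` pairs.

Answer: 49,149 149,126 126,212 212,81

Derivation:
Round 1 (k=1): L=49 R=149
Round 2 (k=40): L=149 R=126
Round 3 (k=35): L=126 R=212
Round 4 (k=34): L=212 R=81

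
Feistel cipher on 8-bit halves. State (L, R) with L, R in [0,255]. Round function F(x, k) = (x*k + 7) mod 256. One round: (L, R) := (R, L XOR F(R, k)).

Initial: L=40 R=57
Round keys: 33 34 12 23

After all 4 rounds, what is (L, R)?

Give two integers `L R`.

Answer: 103 230

Derivation:
Round 1 (k=33): L=57 R=72
Round 2 (k=34): L=72 R=174
Round 3 (k=12): L=174 R=103
Round 4 (k=23): L=103 R=230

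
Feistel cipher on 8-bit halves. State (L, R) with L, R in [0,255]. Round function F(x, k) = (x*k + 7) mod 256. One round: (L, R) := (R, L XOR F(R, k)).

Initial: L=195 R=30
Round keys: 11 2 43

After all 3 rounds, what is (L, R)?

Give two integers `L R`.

Answer: 53 124

Derivation:
Round 1 (k=11): L=30 R=146
Round 2 (k=2): L=146 R=53
Round 3 (k=43): L=53 R=124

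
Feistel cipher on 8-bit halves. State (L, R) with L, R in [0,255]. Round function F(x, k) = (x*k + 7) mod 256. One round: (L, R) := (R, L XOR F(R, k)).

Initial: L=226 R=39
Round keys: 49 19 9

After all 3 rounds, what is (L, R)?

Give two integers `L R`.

Round 1 (k=49): L=39 R=156
Round 2 (k=19): L=156 R=188
Round 3 (k=9): L=188 R=63

Answer: 188 63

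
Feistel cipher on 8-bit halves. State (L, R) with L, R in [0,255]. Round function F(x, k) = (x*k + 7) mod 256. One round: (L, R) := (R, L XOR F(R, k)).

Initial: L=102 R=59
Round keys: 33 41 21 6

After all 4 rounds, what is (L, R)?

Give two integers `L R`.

Answer: 83 169

Derivation:
Round 1 (k=33): L=59 R=196
Round 2 (k=41): L=196 R=80
Round 3 (k=21): L=80 R=83
Round 4 (k=6): L=83 R=169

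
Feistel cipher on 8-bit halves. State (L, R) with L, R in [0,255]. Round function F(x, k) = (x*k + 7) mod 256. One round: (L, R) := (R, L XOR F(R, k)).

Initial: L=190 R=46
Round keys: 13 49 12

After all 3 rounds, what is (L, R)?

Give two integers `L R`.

Answer: 84 20

Derivation:
Round 1 (k=13): L=46 R=227
Round 2 (k=49): L=227 R=84
Round 3 (k=12): L=84 R=20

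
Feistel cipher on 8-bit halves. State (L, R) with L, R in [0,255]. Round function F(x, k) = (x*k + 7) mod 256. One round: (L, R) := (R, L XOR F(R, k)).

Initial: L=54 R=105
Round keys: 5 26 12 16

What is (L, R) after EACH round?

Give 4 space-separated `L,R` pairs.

Round 1 (k=5): L=105 R=34
Round 2 (k=26): L=34 R=18
Round 3 (k=12): L=18 R=253
Round 4 (k=16): L=253 R=197

Answer: 105,34 34,18 18,253 253,197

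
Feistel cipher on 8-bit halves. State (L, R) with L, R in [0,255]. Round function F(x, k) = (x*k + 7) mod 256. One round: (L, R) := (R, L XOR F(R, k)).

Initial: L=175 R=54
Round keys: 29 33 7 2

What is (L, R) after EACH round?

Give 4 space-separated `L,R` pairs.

Round 1 (k=29): L=54 R=138
Round 2 (k=33): L=138 R=231
Round 3 (k=7): L=231 R=210
Round 4 (k=2): L=210 R=76

Answer: 54,138 138,231 231,210 210,76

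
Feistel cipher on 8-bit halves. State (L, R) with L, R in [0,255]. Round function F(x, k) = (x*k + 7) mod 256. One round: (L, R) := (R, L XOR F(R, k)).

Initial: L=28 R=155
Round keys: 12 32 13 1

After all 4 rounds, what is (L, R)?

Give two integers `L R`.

Answer: 4 119

Derivation:
Round 1 (k=12): L=155 R=87
Round 2 (k=32): L=87 R=124
Round 3 (k=13): L=124 R=4
Round 4 (k=1): L=4 R=119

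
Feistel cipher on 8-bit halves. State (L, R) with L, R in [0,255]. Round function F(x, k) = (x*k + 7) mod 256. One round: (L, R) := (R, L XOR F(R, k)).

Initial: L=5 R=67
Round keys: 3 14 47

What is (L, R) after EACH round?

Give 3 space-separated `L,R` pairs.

Answer: 67,213 213,238 238,108

Derivation:
Round 1 (k=3): L=67 R=213
Round 2 (k=14): L=213 R=238
Round 3 (k=47): L=238 R=108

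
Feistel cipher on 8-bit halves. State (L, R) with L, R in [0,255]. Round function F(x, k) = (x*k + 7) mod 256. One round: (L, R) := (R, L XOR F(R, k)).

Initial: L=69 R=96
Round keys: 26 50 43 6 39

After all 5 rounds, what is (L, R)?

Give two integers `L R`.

Answer: 88 13

Derivation:
Round 1 (k=26): L=96 R=130
Round 2 (k=50): L=130 R=11
Round 3 (k=43): L=11 R=98
Round 4 (k=6): L=98 R=88
Round 5 (k=39): L=88 R=13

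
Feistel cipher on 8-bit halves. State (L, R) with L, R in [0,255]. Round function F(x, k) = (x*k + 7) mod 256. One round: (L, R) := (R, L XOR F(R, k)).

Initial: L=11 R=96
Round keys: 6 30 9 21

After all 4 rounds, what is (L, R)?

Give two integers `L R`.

Round 1 (k=6): L=96 R=76
Round 2 (k=30): L=76 R=143
Round 3 (k=9): L=143 R=66
Round 4 (k=21): L=66 R=254

Answer: 66 254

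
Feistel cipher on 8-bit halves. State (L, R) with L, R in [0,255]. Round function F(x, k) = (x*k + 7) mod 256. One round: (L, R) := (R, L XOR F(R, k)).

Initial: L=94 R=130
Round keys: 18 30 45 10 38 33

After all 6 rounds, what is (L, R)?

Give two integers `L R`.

Round 1 (k=18): L=130 R=117
Round 2 (k=30): L=117 R=63
Round 3 (k=45): L=63 R=111
Round 4 (k=10): L=111 R=98
Round 5 (k=38): L=98 R=252
Round 6 (k=33): L=252 R=225

Answer: 252 225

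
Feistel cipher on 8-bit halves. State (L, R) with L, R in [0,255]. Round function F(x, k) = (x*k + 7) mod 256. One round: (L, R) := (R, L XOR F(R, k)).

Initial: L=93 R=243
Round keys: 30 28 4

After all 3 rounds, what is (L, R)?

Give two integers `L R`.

Answer: 228 75

Derivation:
Round 1 (k=30): L=243 R=220
Round 2 (k=28): L=220 R=228
Round 3 (k=4): L=228 R=75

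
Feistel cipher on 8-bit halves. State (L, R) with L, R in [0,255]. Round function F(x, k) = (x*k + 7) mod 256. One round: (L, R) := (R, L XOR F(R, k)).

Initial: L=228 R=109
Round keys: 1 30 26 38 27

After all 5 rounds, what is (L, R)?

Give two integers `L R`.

Round 1 (k=1): L=109 R=144
Round 2 (k=30): L=144 R=138
Round 3 (k=26): L=138 R=155
Round 4 (k=38): L=155 R=131
Round 5 (k=27): L=131 R=67

Answer: 131 67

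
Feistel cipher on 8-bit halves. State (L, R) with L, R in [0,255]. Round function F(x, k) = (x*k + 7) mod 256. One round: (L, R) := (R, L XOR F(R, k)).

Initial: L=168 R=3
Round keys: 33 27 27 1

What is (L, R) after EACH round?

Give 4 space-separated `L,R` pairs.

Answer: 3,194 194,126 126,147 147,228

Derivation:
Round 1 (k=33): L=3 R=194
Round 2 (k=27): L=194 R=126
Round 3 (k=27): L=126 R=147
Round 4 (k=1): L=147 R=228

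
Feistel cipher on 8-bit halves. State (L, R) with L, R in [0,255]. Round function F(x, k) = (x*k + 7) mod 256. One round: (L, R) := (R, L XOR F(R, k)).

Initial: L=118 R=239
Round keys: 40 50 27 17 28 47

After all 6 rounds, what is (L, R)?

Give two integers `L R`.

Answer: 67 213

Derivation:
Round 1 (k=40): L=239 R=41
Round 2 (k=50): L=41 R=230
Round 3 (k=27): L=230 R=96
Round 4 (k=17): L=96 R=129
Round 5 (k=28): L=129 R=67
Round 6 (k=47): L=67 R=213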